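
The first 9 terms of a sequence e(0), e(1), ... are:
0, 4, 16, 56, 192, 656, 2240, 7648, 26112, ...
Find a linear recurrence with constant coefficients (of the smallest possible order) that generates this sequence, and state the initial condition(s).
Look for the lowest-order linear relation among consecutive terms.
Observation: e(n) - 4·e(n-1) - (-2)·e(n-2) = 0 holds for the shown terms, and no order-1 relation e(n) = α·e(n-1) + β fits.
Check at n=3: 4·16 + (-2)·4 = 56. ✓

e(n) = 4e(n-1) - 2e(n-2), e(0) = 0, e(1) = 4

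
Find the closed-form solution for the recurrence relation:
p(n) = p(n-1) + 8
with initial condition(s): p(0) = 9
Recurrence: p(n) = p(n-1) + 8, initial: p(0) = 9.
Each step adds 8, so p(n) = p(0) + 8n = 8n + 9.

p(n) = 8n + 9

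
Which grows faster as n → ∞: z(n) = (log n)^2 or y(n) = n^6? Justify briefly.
Comparing growth rates:
Growth-rate hierarchy: log n ≺ any polynomial ≺ any exponential cⁿ (c>1) ≺ n! ≺ nⁿ.
polynomial degree 6 dominates polylogarithmic (log n)^2 asymptotically.

y(n) grows faster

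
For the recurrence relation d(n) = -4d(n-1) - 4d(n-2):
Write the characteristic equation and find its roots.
Substitute d(n) = rⁿ and divide through by rⁿ⁻²: r² + 4r + 4 = 0
Factor: (r + 2)² = 0, so r = -2 (double root).
General solution: d(n) = (A + Bn)·(-2)ⁿ

Characteristic: r² + 4r + 4 = 0, Roots: r = -2 (double root)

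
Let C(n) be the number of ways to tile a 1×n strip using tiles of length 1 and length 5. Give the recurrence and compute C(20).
Condition on the last tile: it has length 1 (leaving a 1×(n-1) strip) or length 5 (leaving a 1×(n-5) strip), so C(n) = C(n-1) + C(n-5) (order-5 linear recurrence).
For 0 ≤ i < 5 only unit tiles fit, so C(i) = 1.
Iterating the recurrence: C(5) = 2, C(6) = 3, C(7) = 4, C(8) = 5, C(9) = 6, C(10) = 8, C(11) = 11, C(12) = 15, C(13) = 20, C(14) = 26, C(15) = 34, C(16) = 45, C(17) = 60, C(18) = 80, C(19) = 106, C(20) = 140.

C(n) = C(n-1) + C(n-5), with C(i) = 1 for 0 ≤ i < 5; C(20) = 140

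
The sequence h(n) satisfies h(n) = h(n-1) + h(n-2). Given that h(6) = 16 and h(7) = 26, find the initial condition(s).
Work backwards using h(k) = h(k+2) - h(k+1):
h(5) = h(7) - h(6) = 26 - 16 = 10
h(4) = h(6) - h(5) = 16 - 10 = 6
h(3) = h(5) - h(4) = 10 - 6 = 4
h(2) = h(4) - h(3) = 6 - 4 = 2
h(1) = h(3) - h(2) = 4 - 2 = 2
h(0) = h(2) - h(1) = 2 - 2 = 0

h(0) = 0, h(1) = 2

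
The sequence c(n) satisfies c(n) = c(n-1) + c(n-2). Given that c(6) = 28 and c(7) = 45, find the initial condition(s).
Work backwards using c(k) = c(k+2) - c(k+1):
c(5) = c(7) - c(6) = 45 - 28 = 17
c(4) = c(6) - c(5) = 28 - 17 = 11
c(3) = c(5) - c(4) = 17 - 11 = 6
c(2) = c(4) - c(3) = 11 - 6 = 5
c(1) = c(3) - c(2) = 6 - 5 = 1
c(0) = c(2) - c(1) = 5 - 1 = 4

c(0) = 4, c(1) = 1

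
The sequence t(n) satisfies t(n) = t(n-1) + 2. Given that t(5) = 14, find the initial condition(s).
t(5) = t(0) + 5·2, so t(0) = 14 - 10 = 4.

t(0) = 4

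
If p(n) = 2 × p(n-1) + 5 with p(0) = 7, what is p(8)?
Computing step by step:
p(0) = 7
p(1) = 2 × 7 + 5 = 19
p(2) = 2 × 19 + 5 = 43
p(3) = 2 × 43 + 5 = 91
p(4) = 2 × 91 + 5 = 187
p(5) = 2 × 187 + 5 = 379
p(6) = 2 × 379 + 5 = 763
p(7) = 2 × 763 + 5 = 1531
p(8) = 2 × 1531 + 5 = 3067

3067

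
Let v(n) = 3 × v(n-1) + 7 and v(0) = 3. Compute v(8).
Computing step by step:
v(0) = 3
v(1) = 3 × 3 + 7 = 16
v(2) = 3 × 16 + 7 = 55
v(3) = 3 × 55 + 7 = 172
v(4) = 3 × 172 + 7 = 523
v(5) = 3 × 523 + 7 = 1576
v(6) = 3 × 1576 + 7 = 4735
v(7) = 3 × 4735 + 7 = 14212
v(8) = 3 × 14212 + 7 = 42643

42643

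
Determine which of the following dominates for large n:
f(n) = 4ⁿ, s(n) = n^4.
Comparing growth rates:
Growth-rate hierarchy: log n ≺ any polynomial ≺ any exponential cⁿ (c>1) ≺ n! ≺ nⁿ.
exponential base 4 dominates polynomial degree 4 asymptotically.

f(n) grows faster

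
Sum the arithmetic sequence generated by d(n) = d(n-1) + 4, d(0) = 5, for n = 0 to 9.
Computing the sequence terms: 5, 9, 13, 17, 21, 25, 29, 33, 37, 41
Adding these values together:

230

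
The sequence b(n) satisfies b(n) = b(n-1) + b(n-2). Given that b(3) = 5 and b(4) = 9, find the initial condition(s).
Work backwards using b(k) = b(k+2) - b(k+1):
b(2) = b(4) - b(3) = 9 - 5 = 4
b(1) = b(3) - b(2) = 5 - 4 = 1
b(0) = b(2) - b(1) = 4 - 1 = 3

b(0) = 3, b(1) = 1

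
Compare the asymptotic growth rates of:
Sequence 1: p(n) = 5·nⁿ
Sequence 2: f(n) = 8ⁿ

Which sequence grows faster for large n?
Comparing growth rates:
Growth-rate hierarchy: log n ≺ any polynomial ≺ any exponential cⁿ (c>1) ≺ n! ≺ nⁿ.
super-exponential nⁿ dominates exponential base 8 asymptotically.

p(n) grows faster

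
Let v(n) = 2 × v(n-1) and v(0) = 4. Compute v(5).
Computing step by step:
v(0) = 4
v(1) = 2 × 4 = 8
v(2) = 2 × 8 = 16
v(3) = 2 × 16 = 32
v(4) = 2 × 32 = 64
v(5) = 2 × 64 = 128

128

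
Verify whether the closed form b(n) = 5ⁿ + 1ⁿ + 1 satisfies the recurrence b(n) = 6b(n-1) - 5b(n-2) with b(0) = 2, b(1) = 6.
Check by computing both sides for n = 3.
From the recurrence with b(0) = 2, b(1) = 6:
  b(0) = 2, b(1) = 6, b(2) = 26, b(3) = 126
  so the recurrence gives b(3) = 126.
From the proposed closed form b(n) = 5ⁿ + 1ⁿ + 1:
  b(3) = 127.
The recurrence gives 126 but the closed form gives 127, so the closed form does not satisfy the recurrence.

No, the closed form is incorrect.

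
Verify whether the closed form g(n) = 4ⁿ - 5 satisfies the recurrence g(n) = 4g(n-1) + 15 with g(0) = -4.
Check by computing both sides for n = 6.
From the recurrence with g(0) = -4:
  g(0) = -4, g(1) = -1, g(2) = 11, g(3) = 59, g(4) = 251, g(5) = 1019, g(6) = 4091
  so the recurrence gives g(6) = 4091.
From the proposed closed form g(n) = 4ⁿ - 5:
  g(6) = 4091.
Both sides give 4091 at n = 6, and the initial condition(s) match, so the closed form is consistent.

Yes, the closed form is correct.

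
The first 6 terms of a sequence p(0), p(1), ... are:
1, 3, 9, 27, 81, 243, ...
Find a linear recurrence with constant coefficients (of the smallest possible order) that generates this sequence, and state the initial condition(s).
Look for the lowest-order linear relation among consecutive terms.
Observation: each term is 3× the previous.
Check at n=2: 3·3 = 9. ✓

p(n) = 3 × p(n-1), p(0) = 1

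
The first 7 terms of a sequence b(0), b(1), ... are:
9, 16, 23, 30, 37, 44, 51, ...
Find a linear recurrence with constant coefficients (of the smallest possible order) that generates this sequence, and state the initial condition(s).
Look for the lowest-order linear relation among consecutive terms.
Observation: consecutive differences are constant (= 7).
Check at n=2: 1·16 + 7 = 23. ✓

b(n) = b(n-1) + 7, b(0) = 9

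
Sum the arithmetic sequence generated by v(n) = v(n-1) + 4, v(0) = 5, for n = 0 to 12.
Computing the sequence terms: 5, 9, 13, 17, 21, 25, 29, 33, 37, 41, 45, 49, 53
Adding these values together:

377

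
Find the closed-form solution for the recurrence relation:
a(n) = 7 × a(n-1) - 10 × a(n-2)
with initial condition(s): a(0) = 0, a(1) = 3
Recurrence: a(n) = 7 × a(n-1) - 10 × a(n-2), initial: a(0) = 0, a(1) = 3.
Characteristic equation: r² - 7r + 10 = 0, which factors as (r - 5)(r - 2) = 0, so r = 5, 2. General solution a(n) = A·5ⁿ + B·2ⁿ. From a(0) = 0: A + B = 0. From a(1) = 3: 5A + 2B = 3. Solving gives A = 1, B = -1.

a(n) = 5ⁿ - 2ⁿ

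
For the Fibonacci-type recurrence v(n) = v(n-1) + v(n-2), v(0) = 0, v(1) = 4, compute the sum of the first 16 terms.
Computing the sequence terms: 0, 4, 4, 8, 12, 20, 32, 52, 84, 136, 220, 356, 576, 932, 1508, 2440
Adding these values together:

6384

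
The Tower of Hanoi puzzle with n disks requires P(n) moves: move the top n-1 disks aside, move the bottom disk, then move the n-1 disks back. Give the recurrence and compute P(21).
Moving n disks = move the top n-1 disks aside (P(n-1) moves) + move the largest disk (1 move) + move the n-1 disks back on top (P(n-1) moves), so P(n) = 2P(n-1) + 1, with P(1) = 1 (a single disk takes one move).
First terms: 1, 3, 7, 15, 31, 63, … — each is one less than a power of 2. Indeed P(n) + 1 = 2(P(n-1) + 1) with P(1) + 1 = 2, so P(n) + 1 = 2ⁿ and P(n) = 2ⁿ - 1.
Hence P(21) = 2^21 - 1 = 2097152 - 1 = 2097151.

P(n) = 2P(n-1) + 1, P(1) = 1; P(21) = 2097151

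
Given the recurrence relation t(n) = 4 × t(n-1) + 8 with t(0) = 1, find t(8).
Computing step by step:
t(0) = 1
t(1) = 4 × 1 + 8 = 12
t(2) = 4 × 12 + 8 = 56
t(3) = 4 × 56 + 8 = 232
t(4) = 4 × 232 + 8 = 936
t(5) = 4 × 936 + 8 = 3752
t(6) = 4 × 3752 + 8 = 15016
t(7) = 4 × 15016 + 8 = 60072
t(8) = 4 × 60072 + 8 = 240296

240296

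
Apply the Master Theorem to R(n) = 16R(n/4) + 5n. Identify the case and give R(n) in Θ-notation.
Master Theorem template: R(n) = a·R(n/b) + f(n).
Here: a=16, b=4, f(n)=5n
Compute log_b(a) = log_4(16) = 2.
f(n) = 5n = O(n^(2-ε)) with ε = 1. Case 1: R(n) = Θ(n^log_b(a)) = Θ(n^2).

Case 1: R(n) = Θ(n^2)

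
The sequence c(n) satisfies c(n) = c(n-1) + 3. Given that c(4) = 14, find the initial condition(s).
c(4) = c(0) + 4·3, so c(0) = 14 - 12 = 2.

c(0) = 2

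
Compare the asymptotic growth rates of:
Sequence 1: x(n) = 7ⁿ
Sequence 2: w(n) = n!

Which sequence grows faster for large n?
Comparing growth rates:
Growth-rate hierarchy: log n ≺ any polynomial ≺ any exponential cⁿ (c>1) ≺ n! ≺ nⁿ.
factorial dominates exponential base 7 asymptotically.

w(n) grows faster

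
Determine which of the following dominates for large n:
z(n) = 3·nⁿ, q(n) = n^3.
Comparing growth rates:
Growth-rate hierarchy: log n ≺ any polynomial ≺ any exponential cⁿ (c>1) ≺ n! ≺ nⁿ.
super-exponential nⁿ dominates polynomial degree 3 asymptotically.

z(n) grows faster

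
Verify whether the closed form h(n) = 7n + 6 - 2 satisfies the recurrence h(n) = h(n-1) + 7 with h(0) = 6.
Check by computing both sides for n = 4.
From the recurrence with h(0) = 6:
  h(0) = 6, h(1) = 13, h(2) = 20, h(3) = 27, h(4) = 34
  so the recurrence gives h(4) = 34.
From the proposed closed form h(n) = 7n + 6 - 2:
  h(4) = 32.
The recurrence gives 34 but the closed form gives 32, so the closed form does not satisfy the recurrence.

No, the closed form is incorrect.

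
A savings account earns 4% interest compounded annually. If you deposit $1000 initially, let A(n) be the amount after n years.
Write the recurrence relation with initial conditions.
Each year the balance grows by 4%, i.e. is multiplied by 1 + 4/100 = 1.04, so A(n) = 1.04 × A(n-1). The initial deposit gives A(0) = 1000.
Unrolling gives the closed form A(n) = 1000 × (1.04)ⁿ.

A(n) = 1.04 × A(n-1), A(0) = 1000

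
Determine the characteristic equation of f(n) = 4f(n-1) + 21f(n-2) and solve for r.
Substitute f(n) = rⁿ and divide through by rⁿ⁻²: r² - 4r - 21 = 0
Factor: (r - 7)(r + 3) = 0, so r = 7, -3.
General solution: f(n) = A·7ⁿ + B·(-3)ⁿ

Characteristic: r² - 4r - 21 = 0, Roots: r = 7, -3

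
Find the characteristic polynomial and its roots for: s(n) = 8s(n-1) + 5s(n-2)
Substitute s(n) = rⁿ and divide through by rⁿ⁻²: r² - 8r - 5 = 0
Discriminant: 8² + 4·5 = 84, not a perfect square, so by the quadratic formula r = (8 ± √84)/2.
General solution: s(n) = A·r₁ⁿ + B·r₂ⁿ where r₁,r₂ = (8 ± √84)/2

Characteristic: r² - 8r - 5 = 0, Roots: r = (8 ± √84)/2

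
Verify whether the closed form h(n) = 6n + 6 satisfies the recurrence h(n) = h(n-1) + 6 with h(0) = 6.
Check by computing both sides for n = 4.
From the recurrence with h(0) = 6:
  h(0) = 6, h(1) = 12, h(2) = 18, h(3) = 24, h(4) = 30
  so the recurrence gives h(4) = 30.
From the proposed closed form h(n) = 6n + 6:
  h(4) = 30.
Both sides give 30 at n = 4, and the initial condition(s) match, so the closed form is consistent.

Yes, the closed form is correct.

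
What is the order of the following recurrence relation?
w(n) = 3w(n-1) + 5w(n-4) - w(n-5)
The order is the largest lag k for which w(n-k) appears. Here the deepest term is w(n-5), so the order is 5.

Order 5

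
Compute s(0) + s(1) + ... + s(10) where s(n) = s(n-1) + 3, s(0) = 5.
Computing the sequence terms: 5, 8, 11, 14, 17, 20, 23, 26, 29, 32, 35
Adding these values together:

220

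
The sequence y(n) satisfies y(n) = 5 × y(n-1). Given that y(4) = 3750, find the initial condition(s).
In general y(n) = 5ⁿ · y(0). At n = 4: y(0) = y(4) / 5^4 = 3750 / 625 = 6.

y(0) = 6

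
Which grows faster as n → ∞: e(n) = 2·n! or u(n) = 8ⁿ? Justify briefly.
Comparing growth rates:
Growth-rate hierarchy: log n ≺ any polynomial ≺ any exponential cⁿ (c>1) ≺ n! ≺ nⁿ.
factorial dominates exponential base 8 asymptotically.

e(n) grows faster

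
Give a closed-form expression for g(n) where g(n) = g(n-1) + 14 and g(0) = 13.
Recurrence: g(n) = g(n-1) + 14, initial: g(0) = 13.
Each step adds 14, so g(n) = g(0) + 14n = 14n + 13.

g(n) = 14n + 13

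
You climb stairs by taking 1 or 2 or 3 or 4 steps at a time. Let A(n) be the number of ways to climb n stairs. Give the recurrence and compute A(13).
Condition on the size of the last step (1 to 4): before it there were n-1, …, n-4 stairs climbed, and these cases are disjoint, so A(n) = A(n-1) + A(n-2) + A(n-3) + A(n-4) (order-4 linear recurrence).
Initial conditions by direct count (compositions of i into parts ≤ 4): A(1) = 1; A(2) = 2; A(3) = 4; A(4) = 8.
Iterating the recurrence: A(5) = 15, A(6) = 29, A(7) = 56, A(8) = 108, A(9) = 208, A(10) = 401, A(11) = 773, A(12) = 1490, A(13) = 2872.

A(n) = A(n-1) + A(n-2) + A(n-3) + A(n-4), A(1) = 1, A(2) = 2, A(3) = 4, A(4) = 8; A(13) = 2872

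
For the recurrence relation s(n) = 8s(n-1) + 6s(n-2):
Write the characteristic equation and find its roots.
Substitute s(n) = rⁿ and divide through by rⁿ⁻²: r² - 8r - 6 = 0
Discriminant: 8² + 4·6 = 88, not a perfect square, so by the quadratic formula r = (8 ± √88)/2.
General solution: s(n) = A·r₁ⁿ + B·r₂ⁿ where r₁,r₂ = (8 ± √88)/2

Characteristic: r² - 8r - 6 = 0, Roots: r = (8 ± √88)/2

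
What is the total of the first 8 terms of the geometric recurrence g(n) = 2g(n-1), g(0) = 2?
Computing the sequence terms: 2, 4, 8, 16, 32, 64, 128, 256
Adding these values together:

510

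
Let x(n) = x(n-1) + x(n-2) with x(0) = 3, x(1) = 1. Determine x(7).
Computing the sequence terms:
3, 1, 4, 5, 9, 14, 23, 37

37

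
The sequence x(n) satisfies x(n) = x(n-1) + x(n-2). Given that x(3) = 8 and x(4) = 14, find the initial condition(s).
Work backwards using x(k) = x(k+2) - x(k+1):
x(2) = x(4) - x(3) = 14 - 8 = 6
x(1) = x(3) - x(2) = 8 - 6 = 2
x(0) = x(2) - x(1) = 6 - 2 = 4

x(0) = 4, x(1) = 2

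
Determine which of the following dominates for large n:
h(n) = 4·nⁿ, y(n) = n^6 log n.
Comparing growth rates:
Growth-rate hierarchy: log n ≺ any polynomial ≺ any exponential cⁿ (c>1) ≺ n! ≺ nⁿ.
super-exponential nⁿ dominates polynomial degree 6 (with log factor) asymptotically.

h(n) grows faster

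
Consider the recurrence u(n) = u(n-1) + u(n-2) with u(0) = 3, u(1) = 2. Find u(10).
Computing the sequence terms:
3, 2, 5, 7, 12, 19, 31, 50, 81, 131, 212

212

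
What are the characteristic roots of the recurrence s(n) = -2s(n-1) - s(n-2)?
Substitute s(n) = rⁿ and divide through by rⁿ⁻²: r² + 2r + 1 = 0
Factor: (r + 1)² = 0, so r = -1 (double root).
General solution: s(n) = (A + Bn)·(-1)ⁿ

Characteristic: r² + 2r + 1 = 0, Roots: r = -1 (double root)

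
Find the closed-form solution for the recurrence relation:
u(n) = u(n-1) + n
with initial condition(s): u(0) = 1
Recurrence: u(n) = u(n-1) + n, initial: u(0) = 1.
Telescoping: u(n) = u(0) + Σᵢ₌₁ⁿ i = 1 + n(n+1)/2.

u(n) = n(n+1)/2 + 1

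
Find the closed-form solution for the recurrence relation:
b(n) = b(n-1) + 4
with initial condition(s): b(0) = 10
Recurrence: b(n) = b(n-1) + 4, initial: b(0) = 10.
Each step adds 4, so b(n) = b(0) + 4n = 4n + 10.

b(n) = 4n + 10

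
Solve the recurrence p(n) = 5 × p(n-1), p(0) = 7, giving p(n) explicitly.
Recurrence: p(n) = 5 × p(n-1), initial: p(0) = 7.
Each term is 5 times the previous, so this is geometric with ratio 5. After n steps: p(n) = p(0)·5ⁿ = 7·5ⁿ.

p(n) = 7·5ⁿ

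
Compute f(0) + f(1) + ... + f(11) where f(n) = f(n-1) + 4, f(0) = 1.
Computing the sequence terms: 1, 5, 9, 13, 17, 21, 25, 29, 33, 37, 41, 45
Adding these values together:

276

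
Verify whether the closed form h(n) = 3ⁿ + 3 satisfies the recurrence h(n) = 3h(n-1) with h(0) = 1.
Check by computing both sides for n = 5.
From the recurrence with h(0) = 1:
  h(0) = 1, h(1) = 3, h(2) = 9, h(3) = 27, h(4) = 81, h(5) = 243
  so the recurrence gives h(5) = 243.
From the proposed closed form h(n) = 3ⁿ + 3:
  h(5) = 246.
The recurrence gives 243 but the closed form gives 246, so the closed form does not satisfy the recurrence.

No, the closed form is incorrect.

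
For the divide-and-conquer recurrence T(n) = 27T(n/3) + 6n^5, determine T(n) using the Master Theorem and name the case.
Master Theorem template: T(n) = a·T(n/b) + f(n).
Here: a=27, b=3, f(n)=6n^5
Compute log_b(a) = log_3(27) = 3.
f(n) = 6n^5 = Ω(n^(3+ε)) with ε = 2, and the regularity condition holds (a·f(n/b) = (a/b^5)·f(n) with a/b^5 = 3^-2 < 1). Case 3: T(n) = Θ(f(n)) = Θ(n^5).

Case 3: T(n) = Θ(n^5)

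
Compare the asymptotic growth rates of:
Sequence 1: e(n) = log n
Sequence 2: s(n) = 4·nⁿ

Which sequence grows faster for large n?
Comparing growth rates:
Growth-rate hierarchy: log n ≺ any polynomial ≺ any exponential cⁿ (c>1) ≺ n! ≺ nⁿ.
super-exponential nⁿ dominates logarithmic asymptotically.

s(n) grows faster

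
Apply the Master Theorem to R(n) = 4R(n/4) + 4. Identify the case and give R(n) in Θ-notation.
Master Theorem template: R(n) = a·R(n/b) + f(n).
Here: a=4, b=4, f(n)=4
Compute log_b(a) = log_4(4) = 1.
f(n) = 4 = O(n^(1-ε)) with ε = 1. Case 1: R(n) = Θ(n^log_b(a)) = Θ(n).

Case 1: R(n) = Θ(n)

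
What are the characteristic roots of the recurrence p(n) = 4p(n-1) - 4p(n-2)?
Substitute p(n) = rⁿ and divide through by rⁿ⁻²: r² - 4r + 4 = 0
Factor: (r - 2)² = 0, so r = 2 (double root).
General solution: p(n) = (A + Bn)·2ⁿ

Characteristic: r² - 4r + 4 = 0, Roots: r = 2 (double root)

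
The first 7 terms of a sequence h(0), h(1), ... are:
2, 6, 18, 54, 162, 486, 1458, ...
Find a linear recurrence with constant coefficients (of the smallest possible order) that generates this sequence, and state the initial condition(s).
Look for the lowest-order linear relation among consecutive terms.
Observation: each term is 3× the previous.
Check at n=2: 3·6 = 18. ✓

h(n) = 3 × h(n-1), h(0) = 2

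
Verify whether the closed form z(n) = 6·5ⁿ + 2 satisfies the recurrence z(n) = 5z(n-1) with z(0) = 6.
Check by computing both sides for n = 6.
From the recurrence with z(0) = 6:
  z(0) = 6, z(1) = 30, z(2) = 150, z(3) = 750, z(4) = 3750, z(5) = 18750, z(6) = 93750
  so the recurrence gives z(6) = 93750.
From the proposed closed form z(n) = 6·5ⁿ + 2:
  z(6) = 93752.
The recurrence gives 93750 but the closed form gives 93752, so the closed form does not satisfy the recurrence.

No, the closed form is incorrect.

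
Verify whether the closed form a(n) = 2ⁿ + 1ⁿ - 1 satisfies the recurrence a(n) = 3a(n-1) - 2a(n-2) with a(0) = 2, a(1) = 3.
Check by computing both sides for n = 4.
From the recurrence with a(0) = 2, a(1) = 3:
  a(0) = 2, a(1) = 3, a(2) = 5, a(3) = 9, a(4) = 17
  so the recurrence gives a(4) = 17.
From the proposed closed form a(n) = 2ⁿ + 1ⁿ - 1:
  a(4) = 16.
The recurrence gives 17 but the closed form gives 16, so the closed form does not satisfy the recurrence.

No, the closed form is incorrect.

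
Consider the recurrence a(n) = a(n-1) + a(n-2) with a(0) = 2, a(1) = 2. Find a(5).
Computing the sequence terms:
2, 2, 4, 6, 10, 16

16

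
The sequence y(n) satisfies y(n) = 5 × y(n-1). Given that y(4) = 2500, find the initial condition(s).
In general y(n) = 5ⁿ · y(0). At n = 4: y(0) = y(4) / 5^4 = 2500 / 625 = 4.

y(0) = 4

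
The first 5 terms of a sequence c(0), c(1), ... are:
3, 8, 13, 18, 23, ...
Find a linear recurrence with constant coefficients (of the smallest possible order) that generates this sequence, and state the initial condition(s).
Look for the lowest-order linear relation among consecutive terms.
Observation: consecutive differences are constant (= 5).
Check at n=2: 1·8 + 5 = 13. ✓

c(n) = c(n-1) + 5, c(0) = 3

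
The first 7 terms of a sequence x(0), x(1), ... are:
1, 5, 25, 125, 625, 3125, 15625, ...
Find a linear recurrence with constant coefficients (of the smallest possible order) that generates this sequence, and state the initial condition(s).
Look for the lowest-order linear relation among consecutive terms.
Observation: each term is 5× the previous.
Check at n=2: 5·5 = 25. ✓

x(n) = 5 × x(n-1), x(0) = 1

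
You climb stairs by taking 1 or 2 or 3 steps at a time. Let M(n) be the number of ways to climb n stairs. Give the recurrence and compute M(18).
Condition on the size of the last step (1 to 3): before it there were n-1, …, n-3 stairs climbed, and these cases are disjoint, so M(n) = M(n-1) + M(n-2) + M(n-3) (order-3 linear recurrence).
Initial conditions by direct count (compositions of i into parts ≤ 3): M(1) = 1; M(2) = 2; M(3) = 4.
Iterating the recurrence: M(4) = 7, M(5) = 13, M(6) = 24, M(7) = 44, M(8) = 81, M(9) = 149, M(10) = 274, M(11) = 504, M(12) = 927, M(13) = 1705, M(14) = 3136, M(15) = 5768, M(16) = 10609, M(17) = 19513, M(18) = 35890.

M(n) = M(n-1) + M(n-2) + M(n-3), M(1) = 1, M(2) = 2, M(3) = 4; M(18) = 35890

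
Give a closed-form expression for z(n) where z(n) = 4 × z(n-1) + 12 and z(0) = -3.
Recurrence: z(n) = 4 × z(n-1) + 12, initial: z(0) = -3.
Try z(n) = A·4ⁿ + C. Substituting: A·4ⁿ + C = 4(A·4ⁿ⁻¹ + C) + 12 = A·4ⁿ + 4C + 12, so C = 4C + 12, giving C = -4. Then z(0) = A - 4 = -3 gives A = 1.

z(n) = 4ⁿ - 4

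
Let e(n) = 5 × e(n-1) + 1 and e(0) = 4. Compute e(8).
Computing step by step:
e(0) = 4
e(1) = 5 × 4 + 1 = 21
e(2) = 5 × 21 + 1 = 106
e(3) = 5 × 106 + 1 = 531
e(4) = 5 × 531 + 1 = 2656
e(5) = 5 × 2656 + 1 = 13281
e(6) = 5 × 13281 + 1 = 66406
e(7) = 5 × 66406 + 1 = 332031
e(8) = 5 × 332031 + 1 = 1660156

1660156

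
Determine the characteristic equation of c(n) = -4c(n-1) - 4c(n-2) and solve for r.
Substitute c(n) = rⁿ and divide through by rⁿ⁻²: r² + 4r + 4 = 0
Factor: (r + 2)² = 0, so r = -2 (double root).
General solution: c(n) = (A + Bn)·(-2)ⁿ

Characteristic: r² + 4r + 4 = 0, Roots: r = -2 (double root)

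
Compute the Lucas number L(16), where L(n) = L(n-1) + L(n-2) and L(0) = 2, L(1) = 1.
Computing the sequence terms:
2, 1, 3, 4, 7, 11, 18, 29, 47, 76, 123, 199, 322, 521, 843, 1364, 2207

2207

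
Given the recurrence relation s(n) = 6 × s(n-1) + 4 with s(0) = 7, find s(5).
Computing step by step:
s(0) = 7
s(1) = 6 × 7 + 4 = 46
s(2) = 6 × 46 + 4 = 280
s(3) = 6 × 280 + 4 = 1684
s(4) = 6 × 1684 + 4 = 10108
s(5) = 6 × 10108 + 4 = 60652

60652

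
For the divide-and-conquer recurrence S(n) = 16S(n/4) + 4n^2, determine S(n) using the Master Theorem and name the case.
Master Theorem template: S(n) = a·S(n/b) + f(n).
Here: a=16, b=4, f(n)=4n^2
Compute log_b(a) = log_4(16) = 2.
f(n) = 4n^2 = Θ(n^2). Case 2: S(n) = Θ(n^2 log n).

Case 2: S(n) = Θ(n^2 log n)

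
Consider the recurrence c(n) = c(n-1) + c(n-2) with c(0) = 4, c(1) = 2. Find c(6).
Computing the sequence terms:
4, 2, 6, 8, 14, 22, 36

36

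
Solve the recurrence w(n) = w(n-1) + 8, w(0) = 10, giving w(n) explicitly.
Recurrence: w(n) = w(n-1) + 8, initial: w(0) = 10.
Each step adds 8, so w(n) = w(0) + 8n = 8n + 10.

w(n) = 8n + 10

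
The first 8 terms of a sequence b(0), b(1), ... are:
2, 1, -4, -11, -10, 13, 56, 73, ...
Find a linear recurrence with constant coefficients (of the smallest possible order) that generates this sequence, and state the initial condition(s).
Look for the lowest-order linear relation among consecutive terms.
Observation: b(n) - 2·b(n-1) - (-3)·b(n-2) = 0 holds for the shown terms, and no order-1 relation b(n) = α·b(n-1) + β fits.
Check at n=3: 2·-4 + (-3)·1 = -11. ✓

b(n) = 2b(n-1) - 3b(n-2), b(0) = 2, b(1) = 1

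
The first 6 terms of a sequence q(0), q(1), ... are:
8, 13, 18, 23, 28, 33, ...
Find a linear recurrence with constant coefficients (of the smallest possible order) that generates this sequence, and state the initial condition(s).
Look for the lowest-order linear relation among consecutive terms.
Observation: consecutive differences are constant (= 5).
Check at n=2: 1·13 + 5 = 18. ✓

q(n) = q(n-1) + 5, q(0) = 8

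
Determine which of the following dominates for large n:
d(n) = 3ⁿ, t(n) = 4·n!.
Comparing growth rates:
Growth-rate hierarchy: log n ≺ any polynomial ≺ any exponential cⁿ (c>1) ≺ n! ≺ nⁿ.
factorial dominates exponential base 3 asymptotically.

t(n) grows faster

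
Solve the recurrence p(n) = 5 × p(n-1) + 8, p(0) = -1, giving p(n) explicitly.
Recurrence: p(n) = 5 × p(n-1) + 8, initial: p(0) = -1.
Try p(n) = A·5ⁿ + C. Substituting: A·5ⁿ + C = 5(A·5ⁿ⁻¹ + C) + 8 = A·5ⁿ + 5C + 8, so C = 5C + 8, giving C = -2. Then p(0) = A - 2 = -1 gives A = 1.

p(n) = 5ⁿ - 2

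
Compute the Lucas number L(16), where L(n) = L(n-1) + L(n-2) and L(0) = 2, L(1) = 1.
Computing the sequence terms:
2, 1, 3, 4, 7, 11, 18, 29, 47, 76, 123, 199, 322, 521, 843, 1364, 2207

2207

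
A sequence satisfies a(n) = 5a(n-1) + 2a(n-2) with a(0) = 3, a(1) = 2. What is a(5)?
Computing the sequence terms:
3, 2, 16, 84, 452, 2428

2428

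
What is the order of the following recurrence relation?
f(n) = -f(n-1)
The order is the largest lag k for which f(n-k) appears. Here the deepest term is f(n-1), so the order is 1.

Order 1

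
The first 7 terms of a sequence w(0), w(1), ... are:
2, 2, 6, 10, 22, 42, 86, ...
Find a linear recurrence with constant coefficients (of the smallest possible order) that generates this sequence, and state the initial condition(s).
Look for the lowest-order linear relation among consecutive terms.
Observation: w(n) - 1·w(n-1) - (2)·w(n-2) = 0 holds for the shown terms, and no order-1 relation w(n) = α·w(n-1) + β fits.
Check at n=3: 1·6 + (2)·2 = 10. ✓

w(n) = w(n-1) + 2w(n-2), w(0) = 2, w(1) = 2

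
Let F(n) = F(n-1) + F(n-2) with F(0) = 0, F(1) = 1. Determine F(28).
Computing the sequence terms:
0, 1, 1, 2, 3, 5, 8, 13, 21, 34, 55, 89, 144, 233, 377, 610, 987, 1597, 2584, 4181, 6765, 10946, 17711, 28657, 46368, 75025, 121393, 196418, 317811

317811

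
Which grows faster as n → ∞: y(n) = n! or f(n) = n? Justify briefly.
Comparing growth rates:
Growth-rate hierarchy: log n ≺ any polynomial ≺ any exponential cⁿ (c>1) ≺ n! ≺ nⁿ.
factorial dominates polynomial degree 1 asymptotically.

y(n) grows faster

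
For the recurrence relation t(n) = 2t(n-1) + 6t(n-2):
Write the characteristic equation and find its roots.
Substitute t(n) = rⁿ and divide through by rⁿ⁻²: r² - 2r - 6 = 0
Discriminant: 2² + 4·6 = 28, not a perfect square, so by the quadratic formula r = (2 ± √28)/2.
General solution: t(n) = A·r₁ⁿ + B·r₂ⁿ where r₁,r₂ = (2 ± √28)/2

Characteristic: r² - 2r - 6 = 0, Roots: r = (2 ± √28)/2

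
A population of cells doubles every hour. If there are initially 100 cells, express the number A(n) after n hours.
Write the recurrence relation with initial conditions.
Each hour multiplies the count by 2, so the count after n hours depends only on the count after n-1 hours: A(n) = 2 × A(n-1). The starting count gives A(0) = 100.
Unrolling n times gives the closed form A(n) = 100 × 2ⁿ.

A(n) = 2 × A(n-1), A(0) = 100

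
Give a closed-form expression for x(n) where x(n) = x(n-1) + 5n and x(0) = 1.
Recurrence: x(n) = x(n-1) + 5n, initial: x(0) = 1.
Telescoping: x(n) = x(0) + 5·Σᵢ₌₁ⁿ i = 1 + 5·n(n+1)/2.

x(n) = 5·n(n+1)/2 + 1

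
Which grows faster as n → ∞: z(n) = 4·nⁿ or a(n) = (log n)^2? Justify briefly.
Comparing growth rates:
Growth-rate hierarchy: log n ≺ any polynomial ≺ any exponential cⁿ (c>1) ≺ n! ≺ nⁿ.
super-exponential nⁿ dominates polylogarithmic (log n)^2 asymptotically.

z(n) grows faster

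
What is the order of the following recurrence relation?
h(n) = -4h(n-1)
The order is the largest lag k for which h(n-k) appears. Here the deepest term is h(n-1), so the order is 1.

Order 1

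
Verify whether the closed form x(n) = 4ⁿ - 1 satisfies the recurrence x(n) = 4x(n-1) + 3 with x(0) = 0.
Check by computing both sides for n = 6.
From the recurrence with x(0) = 0:
  x(0) = 0, x(1) = 3, x(2) = 15, x(3) = 63, x(4) = 255, x(5) = 1023, x(6) = 4095
  so the recurrence gives x(6) = 4095.
From the proposed closed form x(n) = 4ⁿ - 1:
  x(6) = 4095.
Both sides give 4095 at n = 6, and the initial condition(s) match, so the closed form is consistent.

Yes, the closed form is correct.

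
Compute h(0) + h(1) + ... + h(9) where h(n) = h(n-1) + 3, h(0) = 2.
Computing the sequence terms: 2, 5, 8, 11, 14, 17, 20, 23, 26, 29
Adding these values together:

155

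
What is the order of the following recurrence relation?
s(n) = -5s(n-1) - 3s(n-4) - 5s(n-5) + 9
The order is the largest lag k for which s(n-k) appears. Here the deepest term is s(n-5) (the 9 term is non-homogeneous and does not affect the order), so the order is 5.

Order 5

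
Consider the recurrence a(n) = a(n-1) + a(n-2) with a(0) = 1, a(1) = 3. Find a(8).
Computing the sequence terms:
1, 3, 4, 7, 11, 18, 29, 47, 76

76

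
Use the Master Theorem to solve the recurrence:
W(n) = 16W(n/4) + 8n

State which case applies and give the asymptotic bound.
Master Theorem template: W(n) = a·W(n/b) + f(n).
Here: a=16, b=4, f(n)=8n
Compute log_b(a) = log_4(16) = 2.
f(n) = 8n = O(n^(2-ε)) with ε = 1. Case 1: W(n) = Θ(n^log_b(a)) = Θ(n^2).

Case 1: W(n) = Θ(n^2)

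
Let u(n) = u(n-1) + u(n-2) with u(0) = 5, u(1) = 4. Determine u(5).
Computing the sequence terms:
5, 4, 9, 13, 22, 35

35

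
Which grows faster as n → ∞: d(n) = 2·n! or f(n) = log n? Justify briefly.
Comparing growth rates:
Growth-rate hierarchy: log n ≺ any polynomial ≺ any exponential cⁿ (c>1) ≺ n! ≺ nⁿ.
factorial dominates logarithmic asymptotically.

d(n) grows faster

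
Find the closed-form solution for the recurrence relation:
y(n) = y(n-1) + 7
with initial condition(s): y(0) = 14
Recurrence: y(n) = y(n-1) + 7, initial: y(0) = 14.
Each step adds 7, so y(n) = y(0) + 7n = 7n + 14.

y(n) = 7n + 14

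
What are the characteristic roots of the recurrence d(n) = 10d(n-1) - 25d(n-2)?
Substitute d(n) = rⁿ and divide through by rⁿ⁻²: r² - 10r + 25 = 0
Factor: (r - 5)² = 0, so r = 5 (double root).
General solution: d(n) = (A + Bn)·5ⁿ

Characteristic: r² - 10r + 25 = 0, Roots: r = 5 (double root)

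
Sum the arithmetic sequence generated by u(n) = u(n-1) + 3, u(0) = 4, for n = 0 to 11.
Computing the sequence terms: 4, 7, 10, 13, 16, 19, 22, 25, 28, 31, 34, 37
Adding these values together:

246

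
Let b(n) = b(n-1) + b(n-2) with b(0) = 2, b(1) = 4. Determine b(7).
Computing the sequence terms:
2, 4, 6, 10, 16, 26, 42, 68

68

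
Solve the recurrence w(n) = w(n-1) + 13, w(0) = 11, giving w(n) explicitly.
Recurrence: w(n) = w(n-1) + 13, initial: w(0) = 11.
Each step adds 13, so w(n) = w(0) + 13n = 13n + 11.

w(n) = 13n + 11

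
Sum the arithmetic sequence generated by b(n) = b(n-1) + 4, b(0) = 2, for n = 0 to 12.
Computing the sequence terms: 2, 6, 10, 14, 18, 22, 26, 30, 34, 38, 42, 46, 50
Adding these values together:

338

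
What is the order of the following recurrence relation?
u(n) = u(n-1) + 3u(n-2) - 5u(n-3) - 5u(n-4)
The order is the largest lag k for which u(n-k) appears. Here the deepest term is u(n-4), so the order is 4.

Order 4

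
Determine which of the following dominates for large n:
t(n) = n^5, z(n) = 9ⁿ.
Comparing growth rates:
Growth-rate hierarchy: log n ≺ any polynomial ≺ any exponential cⁿ (c>1) ≺ n! ≺ nⁿ.
exponential base 9 dominates polynomial degree 5 asymptotically.

z(n) grows faster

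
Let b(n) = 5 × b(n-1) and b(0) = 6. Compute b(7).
Computing step by step:
b(0) = 6
b(1) = 5 × 6 = 30
b(2) = 5 × 30 = 150
b(3) = 5 × 150 = 750
b(4) = 5 × 750 = 3750
b(5) = 5 × 3750 = 18750
b(6) = 5 × 18750 = 93750
b(7) = 5 × 93750 = 468750

468750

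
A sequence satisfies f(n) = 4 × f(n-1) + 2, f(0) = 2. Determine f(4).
Computing step by step:
f(0) = 2
f(1) = 4 × 2 + 2 = 10
f(2) = 4 × 10 + 2 = 42
f(3) = 4 × 42 + 2 = 170
f(4) = 4 × 170 + 2 = 682

682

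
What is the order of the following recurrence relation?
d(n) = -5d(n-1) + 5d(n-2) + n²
The order is the largest lag k for which d(n-k) appears. Here the deepest term is d(n-2) (the n² term is non-homogeneous and does not affect the order), so the order is 2.

Order 2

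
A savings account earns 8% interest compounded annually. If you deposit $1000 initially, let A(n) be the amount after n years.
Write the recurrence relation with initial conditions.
Each year the balance grows by 8%, i.e. is multiplied by 1 + 8/100 = 1.08, so A(n) = 1.08 × A(n-1). The initial deposit gives A(0) = 1000.
Unrolling gives the closed form A(n) = 1000 × (1.08)ⁿ.

A(n) = 1.08 × A(n-1), A(0) = 1000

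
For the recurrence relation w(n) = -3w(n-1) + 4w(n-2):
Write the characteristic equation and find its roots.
Substitute w(n) = rⁿ and divide through by rⁿ⁻²: r² + 3r - 4 = 0
Factor: (r + 4)(r - 1) = 0, so r = -4, 1.
General solution: w(n) = A·(-4)ⁿ + B·1ⁿ

Characteristic: r² + 3r - 4 = 0, Roots: r = -4, 1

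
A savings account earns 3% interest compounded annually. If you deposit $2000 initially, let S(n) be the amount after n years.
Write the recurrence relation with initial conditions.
Each year the balance grows by 3%, i.e. is multiplied by 1 + 3/100 = 1.03, so S(n) = 1.03 × S(n-1). The initial deposit gives S(0) = 2000.
Unrolling gives the closed form S(n) = 2000 × (1.03)ⁿ.

S(n) = 1.03 × S(n-1), S(0) = 2000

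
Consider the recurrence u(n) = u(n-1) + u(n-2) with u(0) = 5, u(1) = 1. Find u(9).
Computing the sequence terms:
5, 1, 6, 7, 13, 20, 33, 53, 86, 139

139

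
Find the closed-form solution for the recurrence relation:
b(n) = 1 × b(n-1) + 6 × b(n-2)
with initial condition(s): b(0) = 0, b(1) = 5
Recurrence: b(n) = 1 × b(n-1) + 6 × b(n-2), initial: b(0) = 0, b(1) = 5.
Characteristic equation: r² - 1r - 6 = 0, which factors as (r - 3)(r + 2) = 0, so r = 3, -2. General solution b(n) = A·3ⁿ + B·(-2)ⁿ. From b(0) = 0: A + B = 0. From b(1) = 5: 3A - 2B = 5. Solving gives A = 1, B = -1.

b(n) = 3ⁿ - (-2)ⁿ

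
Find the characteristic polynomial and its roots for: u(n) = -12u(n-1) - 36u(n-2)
Substitute u(n) = rⁿ and divide through by rⁿ⁻²: r² + 12r + 36 = 0
Factor: (r + 6)² = 0, so r = -6 (double root).
General solution: u(n) = (A + Bn)·(-6)ⁿ

Characteristic: r² + 12r + 36 = 0, Roots: r = -6 (double root)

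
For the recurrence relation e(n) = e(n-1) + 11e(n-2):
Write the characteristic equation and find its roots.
Substitute e(n) = rⁿ and divide through by rⁿ⁻²: r² - r - 11 = 0
Discriminant: 1² + 4·11 = 45, not a perfect square, so by the quadratic formula r = (1 ± √45)/2.
General solution: e(n) = A·r₁ⁿ + B·r₂ⁿ where r₁,r₂ = (1 ± √45)/2

Characteristic: r² - r - 11 = 0, Roots: r = (1 ± √45)/2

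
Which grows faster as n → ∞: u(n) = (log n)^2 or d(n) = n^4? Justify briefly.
Comparing growth rates:
Growth-rate hierarchy: log n ≺ any polynomial ≺ any exponential cⁿ (c>1) ≺ n! ≺ nⁿ.
polynomial degree 4 dominates polylogarithmic (log n)^2 asymptotically.

d(n) grows faster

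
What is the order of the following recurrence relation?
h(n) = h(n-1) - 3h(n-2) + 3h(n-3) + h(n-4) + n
The order is the largest lag k for which h(n-k) appears. Here the deepest term is h(n-4) (the n term is non-homogeneous and does not affect the order), so the order is 4.

Order 4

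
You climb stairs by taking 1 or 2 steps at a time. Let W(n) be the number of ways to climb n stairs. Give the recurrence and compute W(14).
Condition on the size of the last step (1 to 2): before it there were n-1, …, n-2 stairs climbed, and these cases are disjoint, so W(n) = W(n-1) + W(n-2) (Fibonacci-type sequence).
Initial conditions by direct count (compositions of i into parts ≤ 2): W(1) = 1; W(2) = 2.
Iterating the recurrence: W(3) = 3, W(4) = 5, W(5) = 8, W(6) = 13, W(7) = 21, W(8) = 34, W(9) = 55, W(10) = 89, W(11) = 144, W(12) = 233, W(13) = 377, W(14) = 610.

W(n) = W(n-1) + W(n-2), W(1) = 1, W(2) = 2; W(14) = 610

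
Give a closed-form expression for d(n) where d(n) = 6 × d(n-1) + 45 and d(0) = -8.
Recurrence: d(n) = 6 × d(n-1) + 45, initial: d(0) = -8.
Try d(n) = A·6ⁿ + C. Substituting: A·6ⁿ + C = 6(A·6ⁿ⁻¹ + C) + 45 = A·6ⁿ + 6C + 45, so C = 6C + 45, giving C = -9. Then d(0) = A - 9 = -8 gives A = 1.

d(n) = 6ⁿ - 9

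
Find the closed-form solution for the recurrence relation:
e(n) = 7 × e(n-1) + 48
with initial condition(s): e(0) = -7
Recurrence: e(n) = 7 × e(n-1) + 48, initial: e(0) = -7.
Try e(n) = A·7ⁿ + C. Substituting: A·7ⁿ + C = 7(A·7ⁿ⁻¹ + C) + 48 = A·7ⁿ + 7C + 48, so C = 7C + 48, giving C = -8. Then e(0) = A - 8 = -7 gives A = 1.

e(n) = 7ⁿ - 8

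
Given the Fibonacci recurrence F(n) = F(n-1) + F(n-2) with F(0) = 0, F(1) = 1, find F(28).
Computing the sequence terms:
0, 1, 1, 2, 3, 5, 8, 13, 21, 34, 55, 89, 144, 233, 377, 610, 987, 1597, 2584, 4181, 6765, 10946, 17711, 28657, 46368, 75025, 121393, 196418, 317811

317811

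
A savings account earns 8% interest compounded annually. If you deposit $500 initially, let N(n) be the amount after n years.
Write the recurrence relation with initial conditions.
Each year the balance grows by 8%, i.e. is multiplied by 1 + 8/100 = 1.08, so N(n) = 1.08 × N(n-1). The initial deposit gives N(0) = 500.
Unrolling gives the closed form N(n) = 500 × (1.08)ⁿ.

N(n) = 1.08 × N(n-1), N(0) = 500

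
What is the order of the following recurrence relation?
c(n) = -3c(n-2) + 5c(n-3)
The order is the largest lag k for which c(n-k) appears. Here the deepest term is c(n-3), so the order is 3.

Order 3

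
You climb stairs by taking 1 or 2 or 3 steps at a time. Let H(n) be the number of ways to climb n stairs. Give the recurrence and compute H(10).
Condition on the size of the last step (1 to 3): before it there were n-1, …, n-3 stairs climbed, and these cases are disjoint, so H(n) = H(n-1) + H(n-2) + H(n-3) (order-3 linear recurrence).
Initial conditions by direct count (compositions of i into parts ≤ 3): H(1) = 1; H(2) = 2; H(3) = 4.
Iterating the recurrence: H(4) = 7, H(5) = 13, H(6) = 24, H(7) = 44, H(8) = 81, H(9) = 149, H(10) = 274.

H(n) = H(n-1) + H(n-2) + H(n-3), H(1) = 1, H(2) = 2, H(3) = 4; H(10) = 274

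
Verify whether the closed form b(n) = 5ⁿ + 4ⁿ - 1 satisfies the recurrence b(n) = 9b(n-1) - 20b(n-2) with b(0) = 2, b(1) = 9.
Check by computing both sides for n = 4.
From the recurrence with b(0) = 2, b(1) = 9:
  b(0) = 2, b(1) = 9, b(2) = 41, b(3) = 189, b(4) = 881
  so the recurrence gives b(4) = 881.
From the proposed closed form b(n) = 5ⁿ + 4ⁿ - 1:
  b(4) = 880.
The recurrence gives 881 but the closed form gives 880, so the closed form does not satisfy the recurrence.

No, the closed form is incorrect.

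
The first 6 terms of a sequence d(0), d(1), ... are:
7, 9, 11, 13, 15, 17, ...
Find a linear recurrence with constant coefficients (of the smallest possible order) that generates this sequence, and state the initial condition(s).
Look for the lowest-order linear relation among consecutive terms.
Observation: consecutive differences are constant (= 2).
Check at n=2: 1·9 + 2 = 11. ✓

d(n) = d(n-1) + 2, d(0) = 7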